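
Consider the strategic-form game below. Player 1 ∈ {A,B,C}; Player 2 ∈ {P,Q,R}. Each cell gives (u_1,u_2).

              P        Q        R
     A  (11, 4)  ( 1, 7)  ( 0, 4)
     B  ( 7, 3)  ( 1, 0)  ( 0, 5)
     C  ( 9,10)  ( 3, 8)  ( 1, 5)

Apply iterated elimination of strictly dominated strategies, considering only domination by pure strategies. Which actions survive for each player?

P1 drop B (C beats it: P:9>7 Q:3>1 R:1>0)
P2 drop R (Q beats it: A:7>4 C:8>5)
P1→{A,C} P2→{P,Q}

IESDS → P1:{A,C} P2:{P,Q}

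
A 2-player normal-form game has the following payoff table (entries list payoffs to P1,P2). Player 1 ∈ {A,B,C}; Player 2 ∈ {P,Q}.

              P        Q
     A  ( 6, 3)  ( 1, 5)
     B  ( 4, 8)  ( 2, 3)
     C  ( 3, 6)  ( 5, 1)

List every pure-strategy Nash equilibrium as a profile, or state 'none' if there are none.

(A,P): not NE [P2→Q gives 5>3]
(A,Q): not NE [P1→C gives 5>1]
(B,P): not NE [P1→A gives 6>4]
(B,Q): not NE [P1→C gives 5>2; P2→P gives 8>3]
(C,P): not NE [P1→A gives 6>3]
(C,Q): not NE [P2→P gives 6>1]

Equilibria: none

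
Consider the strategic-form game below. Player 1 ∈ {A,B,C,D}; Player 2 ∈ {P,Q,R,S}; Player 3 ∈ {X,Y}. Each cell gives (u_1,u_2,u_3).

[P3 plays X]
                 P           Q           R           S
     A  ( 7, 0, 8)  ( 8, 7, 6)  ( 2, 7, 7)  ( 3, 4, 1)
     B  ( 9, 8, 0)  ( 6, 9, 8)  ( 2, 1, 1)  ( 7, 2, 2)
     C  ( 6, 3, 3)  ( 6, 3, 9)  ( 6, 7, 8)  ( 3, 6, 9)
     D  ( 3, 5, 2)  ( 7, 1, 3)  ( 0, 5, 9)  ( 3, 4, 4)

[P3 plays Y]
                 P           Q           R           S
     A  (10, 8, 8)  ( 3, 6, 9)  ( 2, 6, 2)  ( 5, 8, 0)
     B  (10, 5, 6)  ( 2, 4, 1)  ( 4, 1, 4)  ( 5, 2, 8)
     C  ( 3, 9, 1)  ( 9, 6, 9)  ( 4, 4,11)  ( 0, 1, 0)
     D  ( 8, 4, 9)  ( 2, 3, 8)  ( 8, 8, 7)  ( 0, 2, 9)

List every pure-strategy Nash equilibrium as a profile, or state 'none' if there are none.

(A,P,X): not NE [P1→B gives 9>7; P2→R gives 7>0]
(A,P,Y): NE
(A,Q,X): not NE [P3→Y gives 9>6]
(A,Q,Y): not NE [P1→C gives 9>3; P2→S gives 8>6]
(A,R,X): not NE [P1→C gives 6>2]
(A,R,Y): not NE [P1→D gives 8>2; P2→S gives 8>6; P3→X gives 7>2]
(A,S,X): not NE [P1→B gives 7>3; P2→R gives 7>4]
(A,S,Y): not NE [P3→X gives 1>0]
(B,P,X): not NE [P2→Q gives 9>8; P3→Y gives 6>0]
(B,P,Y): NE
(B,Q,X): not NE [P1→A gives 8>6]
(B,Q,Y): not NE [P1→C gives 9>2; P2→P gives 5>4; P3→X gives 8>1]
(B,R,X): not NE [P1→C gives 6>2; P2→Q gives 9>1; P3→Y gives 4>1]
(B,R,Y): not NE [P1→D gives 8>4; P2→P gives 5>1]
(B,S,X): not NE [P2→Q gives 9>2; P3→Y gives 8>2]
(B,S,Y): not NE [P2→P gives 5>2]
(C,P,X): not NE [P1→B gives 9>6; P2→R gives 7>3]
(C,P,Y): not NE [P1→B gives 10>3; P3→X gives 3>1]
(C,Q,X): not NE [P1→A gives 8>6; P2→R gives 7>3]
(C,Q,Y): not NE [P2→P gives 9>6]
(C,R,X): not NE [P3→Y gives 11>8]
(C,R,Y): not NE [P1→D gives 8>4; P2→P gives 9>4]
(C,S,X): not NE [P1→B gives 7>3; P2→R gives 7>6]
(C,S,Y): not NE [P1→B gives 5>0; P2→P gives 9>1; P3→X gives 9>0]
(D,P,X): not NE [P1→B gives 9>3; P3→Y gives 9>2]
(D,P,Y): not NE [P1→B gives 10>8; P2→R gives 8>4]
(D,Q,X): not NE [P1→A gives 8>7; P2→R gives 5>1; P3→Y gives 8>3]
(D,Q,Y): not NE [P1→C gives 9>2; P2→R gives 8>3]
(D,R,X): not NE [P1→C gives 6>0]
(D,R,Y): not NE [P3→X gives 9>7]
(D,S,X): not NE [P1→B gives 7>3; P2→R gives 5>4; P3→Y gives 9>4]
(D,S,Y): not NE [P1→B gives 5>0; P2→R gives 8>2]

PSNE = {(A,P,Y), (B,P,Y)}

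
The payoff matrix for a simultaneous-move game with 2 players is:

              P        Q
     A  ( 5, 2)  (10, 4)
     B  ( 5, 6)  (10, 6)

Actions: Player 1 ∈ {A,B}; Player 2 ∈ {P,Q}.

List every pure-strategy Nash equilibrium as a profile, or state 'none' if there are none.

(A,P): not NE [P2→Q gives 4>2]
(A,Q): NE
(B,P): NE
(B,Q): NE

NE set: (A,Q), (B,P), (B,Q)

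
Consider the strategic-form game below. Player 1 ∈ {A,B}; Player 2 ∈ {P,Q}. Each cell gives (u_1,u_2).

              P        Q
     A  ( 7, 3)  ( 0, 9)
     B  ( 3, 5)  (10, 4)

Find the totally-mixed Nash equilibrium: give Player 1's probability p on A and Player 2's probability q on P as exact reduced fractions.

(p,q) = (1/7, 5/7)

P1 indiff ⇒ q·7+(1-q)·0 = q·3+(1-q)·10 ⇒ q(4) = (1-q)(10) ⇒ q = 5/7
P2 indiff ⇒ p·3+(1-p)·5 = p·9+(1-p)·4 ⇒ p(-6) = (1-p)(-1) ⇒ p = 1/7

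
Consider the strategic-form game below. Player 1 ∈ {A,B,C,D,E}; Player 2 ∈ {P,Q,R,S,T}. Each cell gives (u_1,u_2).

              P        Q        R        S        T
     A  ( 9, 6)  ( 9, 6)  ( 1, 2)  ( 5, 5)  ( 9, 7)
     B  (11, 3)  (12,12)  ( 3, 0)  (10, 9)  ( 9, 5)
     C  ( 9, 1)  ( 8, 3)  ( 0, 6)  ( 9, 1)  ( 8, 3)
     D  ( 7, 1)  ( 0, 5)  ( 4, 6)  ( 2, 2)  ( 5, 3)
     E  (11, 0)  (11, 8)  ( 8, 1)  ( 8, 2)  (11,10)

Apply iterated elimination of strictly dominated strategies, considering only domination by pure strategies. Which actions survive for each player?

P1 drop A (E beats it: P:11>9 Q:11>9 R:8>1 S:8>5 T:11>9)
P1 drop C (B beats it: P:11>9 Q:12>8 R:3>0 S:10>9 T:9>8)
P1 drop D (E beats it: P:11>7 Q:11>0 R:8>4 S:8>2 T:11>5)
P2 drop P (Q beats it: B:12>3 E:8>0)
P2 drop R (Q beats it: B:12>0 E:8>1)
P2 drop S (Q beats it: B:12>9 E:8>2)
P1→{B,E} P2→{Q,T}

IESDS → P1:{B,E} P2:{Q,T}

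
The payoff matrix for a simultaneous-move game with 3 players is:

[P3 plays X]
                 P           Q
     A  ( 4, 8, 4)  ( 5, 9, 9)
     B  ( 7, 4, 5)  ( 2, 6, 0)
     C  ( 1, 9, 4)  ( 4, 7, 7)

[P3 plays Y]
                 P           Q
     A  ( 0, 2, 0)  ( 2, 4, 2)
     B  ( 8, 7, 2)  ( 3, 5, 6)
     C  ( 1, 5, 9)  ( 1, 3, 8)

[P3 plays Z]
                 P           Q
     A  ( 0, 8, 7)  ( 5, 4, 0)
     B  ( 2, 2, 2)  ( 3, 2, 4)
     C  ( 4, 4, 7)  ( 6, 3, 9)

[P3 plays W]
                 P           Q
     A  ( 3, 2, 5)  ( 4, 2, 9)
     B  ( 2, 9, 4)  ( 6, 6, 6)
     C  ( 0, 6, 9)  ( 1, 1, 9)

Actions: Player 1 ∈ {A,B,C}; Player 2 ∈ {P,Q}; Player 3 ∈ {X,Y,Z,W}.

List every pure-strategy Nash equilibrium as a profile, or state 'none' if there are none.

NE set: (A,Q,X)

(A,P,X): not NE [P1→B gives 7>4; P2→Q gives 9>8; P3→Z gives 7>4]
(A,P,Y): not NE [P1→B gives 8>0; P2→Q gives 4>2; P3→Z gives 7>0]
(A,P,Z): not NE [P1→C gives 4>0]
(A,P,W): not NE [P3→Z gives 7>5]
(A,Q,X): NE
(A,Q,Y): not NE [P1→B gives 3>2; P3→W gives 9>2]
(A,Q,Z): not NE [P1→C gives 6>5; P2→P gives 8>4; P3→W gives 9>0]
(A,Q,W): not NE [P1→B gives 6>4]
(B,P,X): not NE [P2→Q gives 6>4]
(B,P,Y): not NE [P3→X gives 5>2]
(B,P,Z): not NE [P1→C gives 4>2; P3→X gives 5>2]
(B,P,W): not NE [P1→A gives 3>2; P3→X gives 5>4]
(B,Q,X): not NE [P1→A gives 5>2; P3→W gives 6>0]
(B,Q,Y): not NE [P2→P gives 7>5]
(B,Q,Z): not NE [P1→C gives 6>3; P3→W gives 6>4]
(B,Q,W): not NE [P2→P gives 9>6]
(C,P,X): not NE [P1→B gives 7>1; P3→W gives 9>4]
(C,P,Y): not NE [P1→B gives 8>1]
(C,P,Z): not NE [P3→W gives 9>7]
(C,P,W): not NE [P1→A gives 3>0]
(C,Q,X): not NE [P1→A gives 5>4; P2→P gives 9>7; P3→W gives 9>7]
(C,Q,Y): not NE [P1→B gives 3>1; P2→P gives 5>3; P3→W gives 9>8]
(C,Q,Z): not NE [P2→P gives 4>3]
(C,Q,W): not NE [P1→B gives 6>1; P2→P gives 6>1]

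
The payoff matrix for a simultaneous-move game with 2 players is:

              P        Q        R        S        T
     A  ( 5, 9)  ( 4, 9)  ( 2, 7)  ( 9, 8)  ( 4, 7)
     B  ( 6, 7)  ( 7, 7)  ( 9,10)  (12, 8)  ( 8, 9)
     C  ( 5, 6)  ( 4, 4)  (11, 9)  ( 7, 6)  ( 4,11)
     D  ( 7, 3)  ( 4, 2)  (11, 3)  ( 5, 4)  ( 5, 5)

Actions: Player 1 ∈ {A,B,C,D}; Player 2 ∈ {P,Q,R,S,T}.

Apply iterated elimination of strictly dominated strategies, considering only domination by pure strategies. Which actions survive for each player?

P1 drop A (B beats it: P:6>5 Q:7>4 R:9>2 S:12>9 T:8>4)
P2 drop P (T beats it: B:9>7 C:11>6 D:5>3)
P2 drop Q (R beats it: B:10>7 C:9>4 D:3>2)
P2 drop S (T beats it: B:9>8 C:11>6 D:5>4)
P1→{B,C,D} P2→{R,T}

Remaining: P1:{B,C,D} P2:{R,T}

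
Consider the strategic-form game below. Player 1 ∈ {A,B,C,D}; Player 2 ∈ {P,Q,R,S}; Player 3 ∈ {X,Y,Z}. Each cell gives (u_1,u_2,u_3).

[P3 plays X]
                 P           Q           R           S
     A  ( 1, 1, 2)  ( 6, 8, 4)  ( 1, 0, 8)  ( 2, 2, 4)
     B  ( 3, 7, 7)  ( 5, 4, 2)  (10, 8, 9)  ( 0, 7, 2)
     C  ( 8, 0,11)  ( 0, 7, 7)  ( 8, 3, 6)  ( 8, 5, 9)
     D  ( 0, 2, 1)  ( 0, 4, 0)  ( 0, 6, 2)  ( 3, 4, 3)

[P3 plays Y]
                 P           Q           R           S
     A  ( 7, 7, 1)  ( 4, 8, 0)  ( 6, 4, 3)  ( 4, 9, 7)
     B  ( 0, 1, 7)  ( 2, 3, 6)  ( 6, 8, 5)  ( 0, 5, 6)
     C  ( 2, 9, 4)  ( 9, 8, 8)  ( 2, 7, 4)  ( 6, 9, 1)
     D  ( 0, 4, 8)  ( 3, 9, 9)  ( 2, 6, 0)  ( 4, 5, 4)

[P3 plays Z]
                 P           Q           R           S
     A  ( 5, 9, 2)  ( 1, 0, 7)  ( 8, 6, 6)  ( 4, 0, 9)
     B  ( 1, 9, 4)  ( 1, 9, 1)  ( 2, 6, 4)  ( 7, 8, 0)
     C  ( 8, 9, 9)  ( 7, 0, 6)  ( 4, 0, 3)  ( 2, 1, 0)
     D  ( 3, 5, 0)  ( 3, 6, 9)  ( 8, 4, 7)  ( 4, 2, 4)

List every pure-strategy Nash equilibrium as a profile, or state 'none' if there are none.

(A,P,X): not NE [P1→C gives 8>1; P2→Q gives 8>1]
(A,P,Y): not NE [P2→S gives 9>7; P3→Z gives 2>1]
(A,P,Z): not NE [P1→C gives 8>5]
(A,Q,X): not NE [P3→Z gives 7>4]
(A,Q,Y): not NE [P1→C gives 9>4; P2→S gives 9>8; P3→Z gives 7>0]
(A,Q,Z): not NE [P1→C gives 7>1; P2→P gives 9>0]
(A,R,X): not NE [P1→B gives 10>1; P2→Q gives 8>0]
(A,R,Y): not NE [P2→S gives 9>4; P3→X gives 8>3]
(A,R,Z): not NE [P2→P gives 9>6; P3→X gives 8>6]
(A,S,X): not NE [P1→C gives 8>2; P2→Q gives 8>2; P3→Z gives 9>4]
(A,S,Y): not NE [P1→C gives 6>4; P3→Z gives 9>7]
(A,S,Z): not NE [P1→B gives 7>4; P2→P gives 9>0]
(B,P,X): not NE [P1→C gives 8>3; P2→R gives 8>7]
(B,P,Y): not NE [P1→A gives 7>0; P2→R gives 8>1]
(B,P,Z): not NE [P1→C gives 8>1; P3→Y gives 7>4]
(B,Q,X): not NE [P1→A gives 6>5; P2→R gives 8>4; P3→Y gives 6>2]
(B,Q,Y): not NE [P1→C gives 9>2; P2→R gives 8>3]
(B,Q,Z): not NE [P1→C gives 7>1; P3→Y gives 6>1]
(B,R,X): NE
(B,R,Y): not NE [P3→X gives 9>5]
(B,R,Z): not NE [P1→D gives 8>2; P2→Q gives 9>6; P3→X gives 9>4]
(B,S,X): not NE [P1→C gives 8>0; P2→R gives 8>7; P3→Y gives 6>2]
(B,S,Y): not NE [P1→C gives 6>0; P2→R gives 8>5]
(B,S,Z): not NE [P2→Q gives 9>8; P3→Y gives 6>0]
(C,P,X): not NE [P2→Q gives 7>0]
(C,P,Y): not NE [P1→A gives 7>2; P3→X gives 11>4]
(C,P,Z): not NE [P3→X gives 11>9]
(C,Q,X): not NE [P1→A gives 6>0; P3→Y gives 8>7]
(C,Q,Y): not NE [P2→S gives 9>8]
(C,Q,Z): not NE [P2→P gives 9>0; P3→Y gives 8>6]
(C,R,X): not NE [P1→B gives 10>8; P2→Q gives 7>3]
(C,R,Y): not NE [P1→B gives 6>2; P2→S gives 9>7; P3→X gives 6>4]
(C,R,Z): not NE [P1→D gives 8>4; P2→P gives 9>0; P3→X gives 6>3]
(C,S,X): not NE [P2→Q gives 7>5]
(C,S,Y): not NE [P3→X gives 9>1]
(C,S,Z): not NE [P1→B gives 7>2; P2→P gives 9>1; P3→X gives 9>0]
(D,P,X): not NE [P1→C gives 8>0; P2→R gives 6>2; P3→Y gives 8>1]
(D,P,Y): not NE [P1→A gives 7>0; P2→Q gives 9>4]
(D,P,Z): not NE [P1→C gives 8>3; P2→Q gives 6>5; P3→Y gives 8>0]
(D,Q,X): not NE [P1→A gives 6>0; P2→R gives 6>4; P3→Z gives 9>0]
(D,Q,Y): not NE [P1→C gives 9>3]
(D,Q,Z): not NE [P1→C gives 7>3]
(D,R,X): not NE [P1→B gives 10>0; P3→Z gives 7>2]
(D,R,Y): not NE [P1→B gives 6>2; P2→Q gives 9>6; P3→Z gives 7>0]
(D,R,Z): not NE [P2→Q gives 6>4]
(D,S,X): not NE [P1→C gives 8>3; P2→R gives 6>4; P3→Z gives 4>3]
(D,S,Y): not NE [P1→C gives 6>4; P2→Q gives 9>5]
(D,S,Z): not NE [P1→B gives 7>4; P2→Q gives 6>2]

NE set: (B,R,X)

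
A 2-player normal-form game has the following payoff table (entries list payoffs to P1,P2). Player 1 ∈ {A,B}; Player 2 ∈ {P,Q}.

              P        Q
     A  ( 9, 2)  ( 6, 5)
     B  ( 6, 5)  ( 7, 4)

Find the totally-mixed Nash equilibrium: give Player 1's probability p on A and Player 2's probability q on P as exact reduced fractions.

P1 indiff ⇒ q·9+(1-q)·6 = q·6+(1-q)·7 ⇒ q(3) = (1-q)(1) ⇒ q = 1/4
P2 indiff ⇒ p·2+(1-p)·5 = p·5+(1-p)·4 ⇒ p(-3) = (1-p)(-1) ⇒ p = 1/4

(p,q) = (1/4, 1/4)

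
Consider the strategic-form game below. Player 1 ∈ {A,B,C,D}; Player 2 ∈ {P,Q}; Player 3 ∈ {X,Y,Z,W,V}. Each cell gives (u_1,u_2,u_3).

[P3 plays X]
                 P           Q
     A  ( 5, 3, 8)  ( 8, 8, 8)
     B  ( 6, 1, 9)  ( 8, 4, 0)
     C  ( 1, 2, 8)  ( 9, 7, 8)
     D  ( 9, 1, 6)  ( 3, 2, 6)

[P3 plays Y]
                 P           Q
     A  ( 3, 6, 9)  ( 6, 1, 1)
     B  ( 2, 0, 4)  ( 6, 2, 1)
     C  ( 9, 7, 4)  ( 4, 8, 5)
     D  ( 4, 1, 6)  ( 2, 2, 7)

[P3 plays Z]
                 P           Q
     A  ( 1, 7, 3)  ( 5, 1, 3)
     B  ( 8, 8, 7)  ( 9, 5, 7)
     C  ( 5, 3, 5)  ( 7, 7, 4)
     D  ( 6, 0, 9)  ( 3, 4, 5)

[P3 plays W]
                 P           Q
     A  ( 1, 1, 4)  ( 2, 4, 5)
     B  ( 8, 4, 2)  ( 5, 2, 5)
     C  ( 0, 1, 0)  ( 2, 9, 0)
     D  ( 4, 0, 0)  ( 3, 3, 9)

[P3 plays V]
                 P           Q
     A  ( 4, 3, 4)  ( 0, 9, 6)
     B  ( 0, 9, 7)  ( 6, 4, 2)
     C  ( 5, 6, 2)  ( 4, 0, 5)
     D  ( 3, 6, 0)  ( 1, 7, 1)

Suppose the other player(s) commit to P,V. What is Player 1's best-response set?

u_1(A vs P,V) = 4
u_1(B vs P,V) = 0
u_1(C vs P,V) = 5
u_1(D vs P,V) = 3
max payoff 5 at {C}

argmax u_1 = {C}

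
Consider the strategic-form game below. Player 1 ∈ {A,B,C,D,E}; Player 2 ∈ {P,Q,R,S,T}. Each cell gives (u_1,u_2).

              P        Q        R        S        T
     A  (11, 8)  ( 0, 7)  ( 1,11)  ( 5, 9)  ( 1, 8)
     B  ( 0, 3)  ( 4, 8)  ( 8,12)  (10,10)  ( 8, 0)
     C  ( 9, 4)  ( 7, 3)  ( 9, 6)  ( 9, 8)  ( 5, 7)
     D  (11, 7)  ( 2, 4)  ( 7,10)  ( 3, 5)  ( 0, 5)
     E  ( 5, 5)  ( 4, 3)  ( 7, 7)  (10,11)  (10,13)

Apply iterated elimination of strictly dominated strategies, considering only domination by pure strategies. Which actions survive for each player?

Survivors P1:{B,C,E} P2:{R,S,T}

P2 drop P (R beats it: A:11>8 B:12>3 C:6>4 D:10>7 E:7>5)
P1 drop A (B beats it: Q:4>0 R:8>1 S:10>5 T:8>1)
P1 drop D (B beats it: Q:4>2 R:8>7 S:10>3 T:8>0)
P2 drop Q (R beats it: B:12>8 C:6>3 E:7>3)
P1→{B,C,E} P2→{R,S,T}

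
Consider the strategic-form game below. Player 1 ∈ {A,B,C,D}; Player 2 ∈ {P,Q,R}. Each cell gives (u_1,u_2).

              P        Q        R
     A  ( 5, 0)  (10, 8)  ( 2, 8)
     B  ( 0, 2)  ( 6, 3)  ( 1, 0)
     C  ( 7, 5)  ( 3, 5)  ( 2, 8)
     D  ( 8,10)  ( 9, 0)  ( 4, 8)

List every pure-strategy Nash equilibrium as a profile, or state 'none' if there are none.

(A,P): not NE [P1→D gives 8>5; P2→R gives 8>0]
(A,Q): NE
(A,R): not NE [P1→D gives 4>2]
(B,P): not NE [P1→D gives 8>0; P2→Q gives 3>2]
(B,Q): not NE [P1→A gives 10>6]
(B,R): not NE [P1→D gives 4>1; P2→Q gives 3>0]
(C,P): not NE [P1→D gives 8>7; P2→R gives 8>5]
(C,Q): not NE [P1→A gives 10>3; P2→R gives 8>5]
(C,R): not NE [P1→D gives 4>2]
(D,P): NE
(D,Q): not NE [P1→A gives 10>9; P2→P gives 10>0]
(D,R): not NE [P2→P gives 10>8]

PSNE = {(A,Q), (D,P)}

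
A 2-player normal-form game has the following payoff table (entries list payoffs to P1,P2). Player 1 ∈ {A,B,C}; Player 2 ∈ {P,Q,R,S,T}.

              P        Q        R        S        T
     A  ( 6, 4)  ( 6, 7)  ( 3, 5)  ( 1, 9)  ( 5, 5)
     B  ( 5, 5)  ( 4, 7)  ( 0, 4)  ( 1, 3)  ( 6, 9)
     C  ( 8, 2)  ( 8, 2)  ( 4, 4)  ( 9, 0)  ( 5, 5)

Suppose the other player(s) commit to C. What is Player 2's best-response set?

u_2(P vs C) = 2
u_2(Q vs C) = 2
u_2(R vs C) = 4
u_2(S vs C) = 0
u_2(T vs C) = 5
max payoff 5 at {T}

BR_2 = {T}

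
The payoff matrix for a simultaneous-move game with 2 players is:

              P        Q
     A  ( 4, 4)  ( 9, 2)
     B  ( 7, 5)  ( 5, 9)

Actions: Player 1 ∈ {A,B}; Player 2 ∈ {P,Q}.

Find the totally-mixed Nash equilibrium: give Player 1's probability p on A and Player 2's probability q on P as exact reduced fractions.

P1 mixes 2/3 on A; P2 mixes 4/7 on P

P1 indiff ⇒ q·4+(1-q)·9 = q·7+(1-q)·5 ⇒ q(-3) = (1-q)(-4) ⇒ q = 4/7
P2 indiff ⇒ p·4+(1-p)·5 = p·2+(1-p)·9 ⇒ p(2) = (1-p)(4) ⇒ p = 2/3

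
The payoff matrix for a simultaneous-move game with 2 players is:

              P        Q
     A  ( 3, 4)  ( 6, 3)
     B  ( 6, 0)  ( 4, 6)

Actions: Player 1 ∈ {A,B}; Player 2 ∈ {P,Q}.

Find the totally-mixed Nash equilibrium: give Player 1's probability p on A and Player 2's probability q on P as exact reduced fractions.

P1 mixes 6/7 on A; P2 mixes 2/5 on P

P1 indiff ⇒ q·3+(1-q)·6 = q·6+(1-q)·4 ⇒ q(-3) = (1-q)(-2) ⇒ q = 2/5
P2 indiff ⇒ p·4+(1-p)·0 = p·3+(1-p)·6 ⇒ p(1) = (1-p)(6) ⇒ p = 6/7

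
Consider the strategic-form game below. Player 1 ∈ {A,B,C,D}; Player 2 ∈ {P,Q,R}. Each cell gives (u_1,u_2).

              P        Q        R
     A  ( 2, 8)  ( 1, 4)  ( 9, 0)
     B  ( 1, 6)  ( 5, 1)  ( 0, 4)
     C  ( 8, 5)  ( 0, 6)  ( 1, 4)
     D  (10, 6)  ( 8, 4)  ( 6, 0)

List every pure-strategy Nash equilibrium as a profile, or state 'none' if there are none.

(A,P): not NE [P1→D gives 10>2]
(A,Q): not NE [P1→D gives 8>1; P2→P gives 8>4]
(A,R): not NE [P2→P gives 8>0]
(B,P): not NE [P1→D gives 10>1]
(B,Q): not NE [P1→D gives 8>5; P2→P gives 6>1]
(B,R): not NE [P1→A gives 9>0; P2→P gives 6>4]
(C,P): not NE [P1→D gives 10>8; P2→Q gives 6>5]
(C,Q): not NE [P1→D gives 8>0]
(C,R): not NE [P1→A gives 9>1; P2→Q gives 6>4]
(D,P): NE
(D,Q): not NE [P2→P gives 6>4]
(D,R): not NE [P1→A gives 9>6; P2→P gives 6>0]

PSNE = {(D,P)}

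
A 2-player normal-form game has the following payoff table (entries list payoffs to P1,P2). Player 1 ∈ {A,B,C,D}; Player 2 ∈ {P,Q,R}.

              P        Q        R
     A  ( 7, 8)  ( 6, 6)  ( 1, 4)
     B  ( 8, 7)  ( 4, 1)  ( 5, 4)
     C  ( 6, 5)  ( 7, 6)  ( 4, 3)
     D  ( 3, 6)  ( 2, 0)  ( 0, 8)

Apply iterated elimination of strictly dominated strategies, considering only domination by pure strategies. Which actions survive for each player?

Remaining: P1:{A,B,C} P2:{P,Q}

P1 drop D (A beats it: P:7>3 Q:6>2 R:1>0)
P2 drop R (P beats it: A:8>4 B:7>4 C:5>3)
P1→{A,B,C} P2→{P,Q}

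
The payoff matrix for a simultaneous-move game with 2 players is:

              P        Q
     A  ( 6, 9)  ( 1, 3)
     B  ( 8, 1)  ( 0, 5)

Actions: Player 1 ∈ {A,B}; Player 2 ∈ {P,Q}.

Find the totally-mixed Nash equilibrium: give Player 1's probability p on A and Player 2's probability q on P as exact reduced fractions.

P1 indiff ⇒ q·6+(1-q)·1 = q·8+(1-q)·0 ⇒ q(-2) = (1-q)(-1) ⇒ q = 1/3
P2 indiff ⇒ p·9+(1-p)·1 = p·3+(1-p)·5 ⇒ p(6) = (1-p)(4) ⇒ p = 2/5

p=2/5, q=1/3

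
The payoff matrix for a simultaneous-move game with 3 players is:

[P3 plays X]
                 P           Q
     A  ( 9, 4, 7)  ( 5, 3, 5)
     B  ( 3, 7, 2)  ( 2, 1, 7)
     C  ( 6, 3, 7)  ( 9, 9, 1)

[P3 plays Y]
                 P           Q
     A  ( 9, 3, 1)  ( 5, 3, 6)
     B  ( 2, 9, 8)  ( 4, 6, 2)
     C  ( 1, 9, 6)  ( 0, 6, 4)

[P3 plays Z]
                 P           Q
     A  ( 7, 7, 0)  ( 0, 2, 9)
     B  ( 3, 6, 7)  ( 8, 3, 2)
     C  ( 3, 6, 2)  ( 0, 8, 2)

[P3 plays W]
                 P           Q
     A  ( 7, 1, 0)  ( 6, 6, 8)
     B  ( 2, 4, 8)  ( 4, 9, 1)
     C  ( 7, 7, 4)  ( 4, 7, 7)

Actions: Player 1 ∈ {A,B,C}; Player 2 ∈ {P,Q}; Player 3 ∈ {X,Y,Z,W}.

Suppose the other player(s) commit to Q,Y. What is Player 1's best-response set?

u_1(A vs Q,Y) = 5
u_1(B vs Q,Y) = 4
u_1(C vs Q,Y) = 0
max payoff 5 at {A}

argmax u_1 = {A}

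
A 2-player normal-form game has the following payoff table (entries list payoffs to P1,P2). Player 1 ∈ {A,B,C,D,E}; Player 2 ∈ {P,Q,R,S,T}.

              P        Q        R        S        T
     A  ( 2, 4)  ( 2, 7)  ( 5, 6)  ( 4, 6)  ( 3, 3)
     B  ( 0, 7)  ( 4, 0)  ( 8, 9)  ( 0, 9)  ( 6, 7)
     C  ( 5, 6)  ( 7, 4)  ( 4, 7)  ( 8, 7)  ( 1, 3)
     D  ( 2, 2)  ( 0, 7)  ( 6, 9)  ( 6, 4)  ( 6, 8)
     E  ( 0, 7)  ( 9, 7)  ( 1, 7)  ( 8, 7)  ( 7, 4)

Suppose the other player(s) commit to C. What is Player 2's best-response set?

u_2(P vs C) = 6
u_2(Q vs C) = 4
u_2(R vs C) = 7
u_2(S vs C) = 7
u_2(T vs C) = 3
max payoff 7 at {R,S}

BR_2 = {R,S}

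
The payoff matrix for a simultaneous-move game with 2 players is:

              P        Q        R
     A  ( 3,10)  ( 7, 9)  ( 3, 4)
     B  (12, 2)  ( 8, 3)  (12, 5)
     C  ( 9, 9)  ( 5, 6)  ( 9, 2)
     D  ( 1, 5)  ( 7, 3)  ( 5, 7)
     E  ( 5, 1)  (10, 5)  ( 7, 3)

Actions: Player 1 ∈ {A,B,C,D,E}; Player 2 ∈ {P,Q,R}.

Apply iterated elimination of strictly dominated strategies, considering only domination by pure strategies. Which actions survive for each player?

IESDS → P1:{B,E} P2:{Q,R}

P1 drop A (B beats it: P:12>3 Q:8>7 R:12>3)
P1 drop C (B beats it: P:12>9 Q:8>5 R:12>9)
P1 drop D (B beats it: P:12>1 Q:8>7 R:12>5)
P2 drop P (Q beats it: B:3>2 E:5>1)
P1→{B,E} P2→{Q,R}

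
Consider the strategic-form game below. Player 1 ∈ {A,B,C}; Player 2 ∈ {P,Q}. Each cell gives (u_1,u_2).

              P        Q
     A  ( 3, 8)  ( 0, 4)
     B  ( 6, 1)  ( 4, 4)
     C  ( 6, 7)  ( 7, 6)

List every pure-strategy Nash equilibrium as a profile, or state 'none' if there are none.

(A,P): not NE [P1→C gives 6>3]
(A,Q): not NE [P1→C gives 7>0; P2→P gives 8>4]
(B,P): not NE [P2→Q gives 4>1]
(B,Q): not NE [P1→C gives 7>4]
(C,P): NE
(C,Q): not NE [P2→P gives 7>6]

PSNE = {(C,P)}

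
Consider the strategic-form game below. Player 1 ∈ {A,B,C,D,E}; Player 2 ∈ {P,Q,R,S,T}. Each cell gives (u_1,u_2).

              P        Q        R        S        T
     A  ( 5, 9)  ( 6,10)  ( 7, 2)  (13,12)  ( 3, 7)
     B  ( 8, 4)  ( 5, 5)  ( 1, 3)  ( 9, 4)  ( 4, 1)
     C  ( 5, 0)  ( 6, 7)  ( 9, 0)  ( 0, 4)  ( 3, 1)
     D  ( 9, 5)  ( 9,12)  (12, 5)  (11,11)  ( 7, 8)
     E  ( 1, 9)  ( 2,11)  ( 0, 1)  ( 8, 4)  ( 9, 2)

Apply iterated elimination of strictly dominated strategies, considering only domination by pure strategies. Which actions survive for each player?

IESDS → P1:{A,D} P2:{Q,S}

P1 drop B (D beats it: P:9>8 Q:9>5 R:12>1 S:11>9 T:7>4)
P1 drop C (D beats it: P:9>5 Q:9>6 R:12>9 S:11>0 T:7>3)
P2 drop P (Q beats it: A:10>9 D:12>5 E:11>9)
P2 drop R (Q beats it: A:10>2 D:12>5 E:11>1)
P2 drop T (Q beats it: A:10>7 D:12>8 E:11>2)
P1 drop E (A beats it: Q:6>2 S:13>8)
P1→{A,D} P2→{Q,S}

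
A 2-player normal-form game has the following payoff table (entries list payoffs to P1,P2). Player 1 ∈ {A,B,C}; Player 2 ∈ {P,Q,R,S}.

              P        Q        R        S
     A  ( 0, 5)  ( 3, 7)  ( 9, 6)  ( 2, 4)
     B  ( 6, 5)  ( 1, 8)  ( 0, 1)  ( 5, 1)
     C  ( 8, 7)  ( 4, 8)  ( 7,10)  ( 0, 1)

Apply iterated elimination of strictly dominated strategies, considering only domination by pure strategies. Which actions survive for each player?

P2 drop P (Q beats it: A:7>5 B:8>5 C:8>7)
P2 drop S (Q beats it: A:7>4 B:8>1 C:8>1)
P1 drop B (A beats it: Q:3>1 R:9>0)
P1→{A,C} P2→{Q,R}

Remaining: P1:{A,C} P2:{Q,R}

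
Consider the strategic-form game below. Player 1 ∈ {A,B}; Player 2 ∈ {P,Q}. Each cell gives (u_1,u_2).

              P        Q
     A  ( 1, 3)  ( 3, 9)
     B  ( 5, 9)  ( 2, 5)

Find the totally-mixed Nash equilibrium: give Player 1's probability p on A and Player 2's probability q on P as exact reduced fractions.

P1 indiff ⇒ q·1+(1-q)·3 = q·5+(1-q)·2 ⇒ q(-4) = (1-q)(-1) ⇒ q = 1/5
P2 indiff ⇒ p·3+(1-p)·9 = p·9+(1-p)·5 ⇒ p(-6) = (1-p)(-4) ⇒ p = 2/5

p=2/5, q=1/5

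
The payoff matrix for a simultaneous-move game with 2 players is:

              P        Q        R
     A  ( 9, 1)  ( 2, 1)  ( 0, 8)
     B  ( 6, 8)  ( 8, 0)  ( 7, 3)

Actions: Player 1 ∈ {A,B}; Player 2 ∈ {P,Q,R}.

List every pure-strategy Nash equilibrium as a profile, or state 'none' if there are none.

Equilibria: none

(A,P): not NE [P2→R gives 8>1]
(A,Q): not NE [P1→B gives 8>2; P2→R gives 8>1]
(A,R): not NE [P1→B gives 7>0]
(B,P): not NE [P1→A gives 9>6]
(B,Q): not NE [P2→P gives 8>0]
(B,R): not NE [P2→P gives 8>3]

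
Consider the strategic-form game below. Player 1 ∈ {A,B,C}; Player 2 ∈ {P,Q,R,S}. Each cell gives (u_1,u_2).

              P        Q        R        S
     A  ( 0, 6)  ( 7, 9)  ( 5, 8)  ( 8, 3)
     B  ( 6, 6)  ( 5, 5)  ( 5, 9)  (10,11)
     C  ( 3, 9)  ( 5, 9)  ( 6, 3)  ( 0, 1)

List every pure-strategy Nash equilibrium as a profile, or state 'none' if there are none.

(A,P): not NE [P1→B gives 6>0; P2→Q gives 9>6]
(A,Q): NE
(A,R): not NE [P1→C gives 6>5; P2→Q gives 9>8]
(A,S): not NE [P1→B gives 10>8; P2→Q gives 9>3]
(B,P): not NE [P2→S gives 11>6]
(B,Q): not NE [P1→A gives 7>5; P2→S gives 11>5]
(B,R): not NE [P1→C gives 6>5; P2→S gives 11>9]
(B,S): NE
(C,P): not NE [P1→B gives 6>3]
(C,Q): not NE [P1→A gives 7>5]
(C,R): not NE [P2→Q gives 9>3]
(C,S): not NE [P1→B gives 10>0; P2→Q gives 9>1]

NE set: (A,Q), (B,S)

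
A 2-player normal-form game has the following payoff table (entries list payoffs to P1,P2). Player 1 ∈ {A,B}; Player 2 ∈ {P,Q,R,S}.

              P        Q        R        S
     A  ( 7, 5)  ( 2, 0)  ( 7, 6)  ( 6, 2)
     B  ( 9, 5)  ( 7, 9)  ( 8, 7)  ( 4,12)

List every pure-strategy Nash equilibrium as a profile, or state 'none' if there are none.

(A,P): not NE [P1→B gives 9>7; P2→R gives 6>5]
(A,Q): not NE [P1→B gives 7>2; P2→R gives 6>0]
(A,R): not NE [P1→B gives 8>7]
(A,S): not NE [P2→R gives 6>2]
(B,P): not NE [P2→S gives 12>5]
(B,Q): not NE [P2→S gives 12>9]
(B,R): not NE [P2→S gives 12>7]
(B,S): not NE [P1→A gives 6>4]

Equilibria: none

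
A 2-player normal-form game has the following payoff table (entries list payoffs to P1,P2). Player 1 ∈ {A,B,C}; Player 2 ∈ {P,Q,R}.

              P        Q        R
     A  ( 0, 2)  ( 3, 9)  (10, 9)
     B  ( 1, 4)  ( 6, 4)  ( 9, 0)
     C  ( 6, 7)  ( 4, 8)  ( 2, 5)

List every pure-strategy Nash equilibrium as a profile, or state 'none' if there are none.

(A,P): not NE [P1→C gives 6>0; P2→R gives 9>2]
(A,Q): not NE [P1→B gives 6>3]
(A,R): NE
(B,P): not NE [P1→C gives 6>1]
(B,Q): NE
(B,R): not NE [P1→A gives 10>9; P2→Q gives 4>0]
(C,P): not NE [P2→Q gives 8>7]
(C,Q): not NE [P1→B gives 6>4]
(C,R): not NE [P1→A gives 10>2; P2→Q gives 8>5]

NE set: (A,R), (B,Q)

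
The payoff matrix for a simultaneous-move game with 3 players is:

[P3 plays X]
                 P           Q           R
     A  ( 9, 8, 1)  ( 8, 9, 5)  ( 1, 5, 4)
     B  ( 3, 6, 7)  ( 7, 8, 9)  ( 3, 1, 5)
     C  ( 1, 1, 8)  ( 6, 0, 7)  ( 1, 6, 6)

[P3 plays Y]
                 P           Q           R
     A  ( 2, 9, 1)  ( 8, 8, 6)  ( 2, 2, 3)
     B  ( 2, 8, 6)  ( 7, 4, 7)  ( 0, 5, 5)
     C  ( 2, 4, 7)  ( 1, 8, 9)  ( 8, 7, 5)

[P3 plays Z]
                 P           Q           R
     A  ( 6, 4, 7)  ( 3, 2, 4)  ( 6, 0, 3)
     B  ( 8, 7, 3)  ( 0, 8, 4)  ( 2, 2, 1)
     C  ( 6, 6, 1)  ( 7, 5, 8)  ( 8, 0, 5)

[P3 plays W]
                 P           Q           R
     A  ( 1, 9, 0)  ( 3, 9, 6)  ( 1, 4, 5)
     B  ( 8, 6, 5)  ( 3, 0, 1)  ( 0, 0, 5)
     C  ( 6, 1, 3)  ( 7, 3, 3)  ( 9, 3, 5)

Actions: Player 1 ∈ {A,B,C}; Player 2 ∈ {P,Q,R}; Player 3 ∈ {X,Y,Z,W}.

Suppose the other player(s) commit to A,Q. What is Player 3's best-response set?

P3 best: {Y,W}

u_3(X vs A,Q) = 5
u_3(Y vs A,Q) = 6
u_3(Z vs A,Q) = 4
u_3(W vs A,Q) = 6
max payoff 6 at {Y,W}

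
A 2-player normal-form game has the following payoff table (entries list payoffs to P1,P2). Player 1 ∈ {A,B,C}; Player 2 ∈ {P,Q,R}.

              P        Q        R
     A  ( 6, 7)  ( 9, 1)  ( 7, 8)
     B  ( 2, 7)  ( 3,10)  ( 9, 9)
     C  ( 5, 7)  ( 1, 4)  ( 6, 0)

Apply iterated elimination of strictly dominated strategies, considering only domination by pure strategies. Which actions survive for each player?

IESDS → P1:{A,B} P2:{Q,R}

P1 drop C (A beats it: P:6>5 Q:9>1 R:7>6)
P2 drop P (R beats it: A:8>7 B:9>7)
P1→{A,B} P2→{Q,R}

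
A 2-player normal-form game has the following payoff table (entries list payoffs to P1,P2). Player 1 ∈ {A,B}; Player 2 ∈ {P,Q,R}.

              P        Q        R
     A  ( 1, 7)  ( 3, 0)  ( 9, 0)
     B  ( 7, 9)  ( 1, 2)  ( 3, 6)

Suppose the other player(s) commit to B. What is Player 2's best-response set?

argmax u_2 = {P}

u_2(P vs B) = 9
u_2(Q vs B) = 2
u_2(R vs B) = 6
max payoff 9 at {P}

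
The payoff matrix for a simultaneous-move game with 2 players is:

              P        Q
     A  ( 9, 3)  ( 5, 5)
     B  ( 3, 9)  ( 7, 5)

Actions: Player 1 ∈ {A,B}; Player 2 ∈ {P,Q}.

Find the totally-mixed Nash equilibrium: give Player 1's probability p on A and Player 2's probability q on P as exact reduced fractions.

P1 mixes 2/3 on A; P2 mixes 1/4 on P

P1 indiff ⇒ q·9+(1-q)·5 = q·3+(1-q)·7 ⇒ q(6) = (1-q)(2) ⇒ q = 1/4
P2 indiff ⇒ p·3+(1-p)·9 = p·5+(1-p)·5 ⇒ p(-2) = (1-p)(-4) ⇒ p = 2/3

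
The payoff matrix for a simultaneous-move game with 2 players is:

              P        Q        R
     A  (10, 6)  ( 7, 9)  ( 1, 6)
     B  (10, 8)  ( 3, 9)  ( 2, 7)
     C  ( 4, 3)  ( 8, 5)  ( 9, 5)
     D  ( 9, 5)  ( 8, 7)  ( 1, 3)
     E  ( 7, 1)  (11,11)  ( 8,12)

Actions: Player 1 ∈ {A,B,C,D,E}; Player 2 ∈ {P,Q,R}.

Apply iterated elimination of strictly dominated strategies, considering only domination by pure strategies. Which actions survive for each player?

P2 drop P (Q beats it: A:9>6 B:9>8 C:5>3 D:7>5 E:11>1)
P1 drop A (C beats it: Q:8>7 R:9>1)
P1 drop B (C beats it: Q:8>3 R:9>2)
P1 drop D (E beats it: Q:11>8 R:8>1)
P1→{C,E} P2→{Q,R}

Remaining: P1:{C,E} P2:{Q,R}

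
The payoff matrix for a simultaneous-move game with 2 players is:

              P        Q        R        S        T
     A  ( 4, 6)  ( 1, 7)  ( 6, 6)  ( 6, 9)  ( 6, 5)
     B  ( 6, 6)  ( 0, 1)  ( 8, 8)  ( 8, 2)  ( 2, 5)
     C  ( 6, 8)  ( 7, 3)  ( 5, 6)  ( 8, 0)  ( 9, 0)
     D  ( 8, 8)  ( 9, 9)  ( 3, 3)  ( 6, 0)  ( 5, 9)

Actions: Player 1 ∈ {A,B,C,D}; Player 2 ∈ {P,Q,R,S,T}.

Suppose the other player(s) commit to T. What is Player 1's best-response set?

u_1(A vs T) = 6
u_1(B vs T) = 2
u_1(C vs T) = 9
u_1(D vs T) = 5
max payoff 9 at {C}

BR_1 = {C}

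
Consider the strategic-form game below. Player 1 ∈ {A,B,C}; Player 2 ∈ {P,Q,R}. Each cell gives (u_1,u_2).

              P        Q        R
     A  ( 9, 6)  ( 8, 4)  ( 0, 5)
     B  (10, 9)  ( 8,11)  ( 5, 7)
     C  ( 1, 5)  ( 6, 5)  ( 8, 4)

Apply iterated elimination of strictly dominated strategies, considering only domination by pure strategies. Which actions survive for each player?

Survivors P1:{A,B} P2:{P,Q}

P2 drop R (P beats it: A:6>5 B:9>7 C:5>4)
P1 drop C (A beats it: P:9>1 Q:8>6)
P1→{A,B} P2→{P,Q}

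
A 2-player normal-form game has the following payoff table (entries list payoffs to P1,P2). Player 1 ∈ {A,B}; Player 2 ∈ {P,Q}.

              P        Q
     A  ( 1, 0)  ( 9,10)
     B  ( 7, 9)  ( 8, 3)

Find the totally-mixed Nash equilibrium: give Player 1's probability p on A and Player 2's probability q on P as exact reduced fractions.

P1 indiff ⇒ q·1+(1-q)·9 = q·7+(1-q)·8 ⇒ q(-6) = (1-q)(-1) ⇒ q = 1/7
P2 indiff ⇒ p·0+(1-p)·9 = p·10+(1-p)·3 ⇒ p(-10) = (1-p)(-6) ⇒ p = 3/8

p=3/8, q=1/7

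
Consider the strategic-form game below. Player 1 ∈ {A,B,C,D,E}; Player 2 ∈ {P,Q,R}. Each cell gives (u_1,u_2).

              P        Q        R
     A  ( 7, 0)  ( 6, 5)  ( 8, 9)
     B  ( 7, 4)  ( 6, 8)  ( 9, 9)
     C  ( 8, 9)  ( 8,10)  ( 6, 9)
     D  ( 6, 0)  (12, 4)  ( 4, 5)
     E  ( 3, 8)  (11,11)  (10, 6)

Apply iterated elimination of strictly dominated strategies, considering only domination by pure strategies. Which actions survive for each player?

P2 drop P (Q beats it: A:5>0 B:8>4 C:10>9 D:4>0 E:11>8)
P1 drop A (E beats it: Q:11>6 R:10>8)
P1 drop B (E beats it: Q:11>6 R:10>9)
P1 drop C (E beats it: Q:11>8 R:10>6)
P1→{D,E} P2→{Q,R}

Survivors P1:{D,E} P2:{Q,R}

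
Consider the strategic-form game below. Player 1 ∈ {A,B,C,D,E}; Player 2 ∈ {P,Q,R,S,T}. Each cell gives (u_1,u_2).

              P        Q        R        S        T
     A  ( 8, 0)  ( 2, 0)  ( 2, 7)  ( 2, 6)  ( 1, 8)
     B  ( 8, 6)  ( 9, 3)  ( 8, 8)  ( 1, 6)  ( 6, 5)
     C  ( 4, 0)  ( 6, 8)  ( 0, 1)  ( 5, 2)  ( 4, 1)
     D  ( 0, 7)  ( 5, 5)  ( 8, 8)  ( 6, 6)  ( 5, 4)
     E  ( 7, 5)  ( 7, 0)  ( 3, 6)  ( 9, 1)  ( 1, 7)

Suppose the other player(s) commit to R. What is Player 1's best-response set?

P1 best: {B,D}

u_1(A vs R) = 2
u_1(B vs R) = 8
u_1(C vs R) = 0
u_1(D vs R) = 8
u_1(E vs R) = 3
max payoff 8 at {B,D}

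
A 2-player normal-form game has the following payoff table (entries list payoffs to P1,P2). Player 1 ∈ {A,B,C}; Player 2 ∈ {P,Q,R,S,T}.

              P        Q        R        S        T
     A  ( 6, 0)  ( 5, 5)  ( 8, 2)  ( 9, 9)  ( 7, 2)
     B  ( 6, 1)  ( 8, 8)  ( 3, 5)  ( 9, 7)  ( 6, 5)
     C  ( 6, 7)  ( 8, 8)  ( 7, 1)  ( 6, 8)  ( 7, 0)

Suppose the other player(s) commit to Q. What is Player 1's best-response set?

argmax u_1 = {B,C}

u_1(A vs Q) = 5
u_1(B vs Q) = 8
u_1(C vs Q) = 8
max payoff 8 at {B,C}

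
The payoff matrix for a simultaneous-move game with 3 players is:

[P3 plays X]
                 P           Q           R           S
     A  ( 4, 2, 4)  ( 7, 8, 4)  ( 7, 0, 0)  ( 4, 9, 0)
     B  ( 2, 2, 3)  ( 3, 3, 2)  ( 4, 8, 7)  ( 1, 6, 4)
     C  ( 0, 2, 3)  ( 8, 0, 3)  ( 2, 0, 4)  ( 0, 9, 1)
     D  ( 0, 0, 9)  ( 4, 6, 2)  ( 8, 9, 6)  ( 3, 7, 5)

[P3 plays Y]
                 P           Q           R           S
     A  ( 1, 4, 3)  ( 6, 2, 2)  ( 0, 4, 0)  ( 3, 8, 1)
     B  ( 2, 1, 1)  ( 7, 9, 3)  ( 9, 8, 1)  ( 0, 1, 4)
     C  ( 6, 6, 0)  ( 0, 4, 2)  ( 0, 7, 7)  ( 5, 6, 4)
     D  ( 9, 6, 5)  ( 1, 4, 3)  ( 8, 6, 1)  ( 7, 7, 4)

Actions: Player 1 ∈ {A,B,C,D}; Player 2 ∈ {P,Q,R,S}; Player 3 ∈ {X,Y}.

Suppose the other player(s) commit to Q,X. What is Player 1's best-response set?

u_1(A vs Q,X) = 7
u_1(B vs Q,X) = 3
u_1(C vs Q,X) = 8
u_1(D vs Q,X) = 4
max payoff 8 at {C}

P1 best: {C}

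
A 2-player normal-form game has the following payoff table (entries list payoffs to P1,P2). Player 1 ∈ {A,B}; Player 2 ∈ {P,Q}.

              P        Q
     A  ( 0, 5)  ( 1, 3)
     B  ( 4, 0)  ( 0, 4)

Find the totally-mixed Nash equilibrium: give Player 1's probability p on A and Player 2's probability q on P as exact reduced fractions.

P1 indiff ⇒ q·0+(1-q)·1 = q·4+(1-q)·0 ⇒ q(-4) = (1-q)(-1) ⇒ q = 1/5
P2 indiff ⇒ p·5+(1-p)·0 = p·3+(1-p)·4 ⇒ p(2) = (1-p)(4) ⇒ p = 2/3

p=2/3, q=1/5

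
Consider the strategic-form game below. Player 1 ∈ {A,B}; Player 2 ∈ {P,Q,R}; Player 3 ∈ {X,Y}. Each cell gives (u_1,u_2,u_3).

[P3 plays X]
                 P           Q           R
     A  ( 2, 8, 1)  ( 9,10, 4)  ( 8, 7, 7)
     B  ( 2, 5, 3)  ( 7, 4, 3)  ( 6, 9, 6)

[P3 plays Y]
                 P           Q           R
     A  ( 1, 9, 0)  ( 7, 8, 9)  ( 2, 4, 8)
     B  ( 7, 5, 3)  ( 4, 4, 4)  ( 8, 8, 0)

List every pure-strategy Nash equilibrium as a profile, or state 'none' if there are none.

(A,P,X): not NE [P2→Q gives 10>8]
(A,P,Y): not NE [P1→B gives 7>1; P3→X gives 1>0]
(A,Q,X): not NE [P3→Y gives 9>4]
(A,Q,Y): not NE [P2→P gives 9>8]
(A,R,X): not NE [P2→Q gives 10>7; P3→Y gives 8>7]
(A,R,Y): not NE [P1→B gives 8>2; P2→P gives 9>4]
(B,P,X): not NE [P2→R gives 9>5]
(B,P,Y): not NE [P2→R gives 8>5]
(B,Q,X): not NE [P1→A gives 9>7; P2→R gives 9>4; P3→Y gives 4>3]
(B,Q,Y): not NE [P1→A gives 7>4; P2→R gives 8>4]
(B,R,X): not NE [P1→A gives 8>6]
(B,R,Y): not NE [P3→X gives 6>0]

Equilibria: none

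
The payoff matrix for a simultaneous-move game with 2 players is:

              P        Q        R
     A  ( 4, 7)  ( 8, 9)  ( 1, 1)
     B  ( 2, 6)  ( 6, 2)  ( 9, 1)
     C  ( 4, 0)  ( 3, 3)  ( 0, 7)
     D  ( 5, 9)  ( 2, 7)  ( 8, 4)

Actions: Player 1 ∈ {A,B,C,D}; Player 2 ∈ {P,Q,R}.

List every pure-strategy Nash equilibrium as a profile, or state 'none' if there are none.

(A,P): not NE [P1→D gives 5>4; P2→Q gives 9>7]
(A,Q): NE
(A,R): not NE [P1→B gives 9>1; P2→Q gives 9>1]
(B,P): not NE [P1→D gives 5>2]
(B,Q): not NE [P1→A gives 8>6; P2→P gives 6>2]
(B,R): not NE [P2→P gives 6>1]
(C,P): not NE [P1→D gives 5>4; P2→R gives 7>0]
(C,Q): not NE [P1→A gives 8>3; P2→R gives 7>3]
(C,R): not NE [P1→B gives 9>0]
(D,P): NE
(D,Q): not NE [P1→A gives 8>2; P2→P gives 9>7]
(D,R): not NE [P1→B gives 9>8; P2→P gives 9>4]

Nash profiles: (A,Q), (D,P)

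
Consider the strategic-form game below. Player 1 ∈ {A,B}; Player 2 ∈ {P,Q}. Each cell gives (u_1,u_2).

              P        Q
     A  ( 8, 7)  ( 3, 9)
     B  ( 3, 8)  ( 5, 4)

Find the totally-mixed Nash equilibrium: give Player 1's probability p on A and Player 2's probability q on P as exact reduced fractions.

(p,q) = (2/3, 2/7)

P1 indiff ⇒ q·8+(1-q)·3 = q·3+(1-q)·5 ⇒ q(5) = (1-q)(2) ⇒ q = 2/7
P2 indiff ⇒ p·7+(1-p)·8 = p·9+(1-p)·4 ⇒ p(-2) = (1-p)(-4) ⇒ p = 2/3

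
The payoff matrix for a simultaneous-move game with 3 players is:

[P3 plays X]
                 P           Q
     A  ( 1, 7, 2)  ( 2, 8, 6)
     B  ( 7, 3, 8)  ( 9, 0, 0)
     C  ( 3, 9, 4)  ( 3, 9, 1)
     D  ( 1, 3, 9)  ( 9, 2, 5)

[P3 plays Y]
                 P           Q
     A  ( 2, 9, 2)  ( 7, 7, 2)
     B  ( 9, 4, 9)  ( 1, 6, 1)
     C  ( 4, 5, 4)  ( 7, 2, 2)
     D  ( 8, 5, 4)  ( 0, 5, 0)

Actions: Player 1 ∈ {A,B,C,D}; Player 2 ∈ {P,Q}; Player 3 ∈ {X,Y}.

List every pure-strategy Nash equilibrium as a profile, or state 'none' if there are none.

(A,P,X): not NE [P1→B gives 7>1; P2→Q gives 8>7]
(A,P,Y): not NE [P1→B gives 9>2]
(A,Q,X): not NE [P1→D gives 9>2]
(A,Q,Y): not NE [P2→P gives 9>7; P3→X gives 6>2]
(B,P,X): not NE [P3→Y gives 9>8]
(B,P,Y): not NE [P2→Q gives 6>4]
(B,Q,X): not NE [P2→P gives 3>0; P3→Y gives 1>0]
(B,Q,Y): not NE [P1→C gives 7>1]
(C,P,X): not NE [P1→B gives 7>3]
(C,P,Y): not NE [P1→B gives 9>4]
(C,Q,X): not NE [P1→D gives 9>3; P3→Y gives 2>1]
(C,Q,Y): not NE [P2→P gives 5>2]
(D,P,X): not NE [P1→B gives 7>1]
(D,P,Y): not NE [P1→B gives 9>8; P3→X gives 9>4]
(D,Q,X): not NE [P2→P gives 3>2]
(D,Q,Y): not NE [P1→C gives 7>0; P3→X gives 5>0]

Equilibria: none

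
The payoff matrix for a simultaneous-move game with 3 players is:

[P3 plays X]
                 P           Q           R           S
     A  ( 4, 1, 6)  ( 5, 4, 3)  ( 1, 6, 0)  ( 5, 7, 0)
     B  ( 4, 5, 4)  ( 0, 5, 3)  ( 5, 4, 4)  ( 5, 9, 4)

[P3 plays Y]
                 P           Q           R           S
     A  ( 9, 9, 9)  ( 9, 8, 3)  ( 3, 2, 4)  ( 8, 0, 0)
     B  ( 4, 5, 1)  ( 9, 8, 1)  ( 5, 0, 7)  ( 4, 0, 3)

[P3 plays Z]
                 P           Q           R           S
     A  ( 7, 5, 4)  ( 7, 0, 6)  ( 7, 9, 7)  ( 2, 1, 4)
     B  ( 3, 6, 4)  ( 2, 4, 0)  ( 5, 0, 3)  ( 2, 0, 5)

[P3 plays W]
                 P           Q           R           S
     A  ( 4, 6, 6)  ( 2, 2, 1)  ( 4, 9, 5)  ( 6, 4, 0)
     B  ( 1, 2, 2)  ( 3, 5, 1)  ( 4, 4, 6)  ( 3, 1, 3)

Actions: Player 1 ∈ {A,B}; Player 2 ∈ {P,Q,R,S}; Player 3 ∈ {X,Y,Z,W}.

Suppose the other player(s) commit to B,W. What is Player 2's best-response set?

u_2(P vs B,W) = 2
u_2(Q vs B,W) = 5
u_2(R vs B,W) = 4
u_2(S vs B,W) = 1
max payoff 5 at {Q}

BR_2 = {Q}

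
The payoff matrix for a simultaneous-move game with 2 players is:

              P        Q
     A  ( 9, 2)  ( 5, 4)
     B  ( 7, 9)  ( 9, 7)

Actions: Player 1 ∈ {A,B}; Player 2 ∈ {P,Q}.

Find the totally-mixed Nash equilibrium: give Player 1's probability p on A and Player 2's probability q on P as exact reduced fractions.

P1 indiff ⇒ q·9+(1-q)·5 = q·7+(1-q)·9 ⇒ q(2) = (1-q)(4) ⇒ q = 2/3
P2 indiff ⇒ p·2+(1-p)·9 = p·4+(1-p)·7 ⇒ p(-2) = (1-p)(-2) ⇒ p = 1/2

p=1/2, q=2/3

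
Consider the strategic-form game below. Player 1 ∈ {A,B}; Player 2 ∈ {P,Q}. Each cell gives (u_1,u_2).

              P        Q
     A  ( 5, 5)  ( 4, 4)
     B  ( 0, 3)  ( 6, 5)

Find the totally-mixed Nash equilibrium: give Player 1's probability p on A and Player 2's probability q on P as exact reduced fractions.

p=2/3, q=2/7

P1 indiff ⇒ q·5+(1-q)·4 = q·0+(1-q)·6 ⇒ q(5) = (1-q)(2) ⇒ q = 2/7
P2 indiff ⇒ p·5+(1-p)·3 = p·4+(1-p)·5 ⇒ p(1) = (1-p)(2) ⇒ p = 2/3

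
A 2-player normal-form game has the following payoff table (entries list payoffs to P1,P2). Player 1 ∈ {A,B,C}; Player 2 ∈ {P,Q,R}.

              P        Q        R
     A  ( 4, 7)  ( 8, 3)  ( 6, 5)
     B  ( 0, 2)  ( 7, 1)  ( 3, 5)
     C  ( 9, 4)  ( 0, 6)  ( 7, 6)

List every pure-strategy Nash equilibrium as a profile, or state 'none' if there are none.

Nash profiles: (C,R)

(A,P): not NE [P1→C gives 9>4]
(A,Q): not NE [P2→P gives 7>3]
(A,R): not NE [P1→C gives 7>6; P2→P gives 7>5]
(B,P): not NE [P1→C gives 9>0; P2→R gives 5>2]
(B,Q): not NE [P1→A gives 8>7; P2→R gives 5>1]
(B,R): not NE [P1→C gives 7>3]
(C,P): not NE [P2→R gives 6>4]
(C,Q): not NE [P1→A gives 8>0]
(C,R): NE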